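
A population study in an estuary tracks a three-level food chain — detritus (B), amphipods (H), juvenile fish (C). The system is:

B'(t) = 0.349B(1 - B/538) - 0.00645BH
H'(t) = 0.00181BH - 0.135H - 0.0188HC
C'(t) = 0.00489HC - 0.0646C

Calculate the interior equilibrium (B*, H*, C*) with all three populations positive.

From dC/dt = 0: 0.00489H* = 0.0646, so H* = 13.2.
From dB/dt = 0: 0.349(1 - B*/538) = 0.00645·13.2, giving B* = 538·(1 - 0.244) = 407.
From dH/dt = 0: 0.00181·407 - 0.135 = 0.0188C*, so C* = 0.601/0.0188 = 32.

B* ≈ 407, H* ≈ 13.2, C* ≈ 32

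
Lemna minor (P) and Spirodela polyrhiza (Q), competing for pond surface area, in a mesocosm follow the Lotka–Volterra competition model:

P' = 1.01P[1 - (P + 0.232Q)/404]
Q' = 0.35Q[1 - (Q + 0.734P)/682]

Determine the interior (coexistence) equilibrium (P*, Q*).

Setting both brackets to zero gives the nullclines P + 0.232Q = 404 and 0.734P + Q = 682.
Substituting Q = 682 - 0.734P into the first: P(1 - 0.232·0.734) = 404 - 0.232·682.
So P* = 246/0.83 = 296, and then Q* = 682 - 0.734·296 = 465.

P* ≈ 296, Q* ≈ 465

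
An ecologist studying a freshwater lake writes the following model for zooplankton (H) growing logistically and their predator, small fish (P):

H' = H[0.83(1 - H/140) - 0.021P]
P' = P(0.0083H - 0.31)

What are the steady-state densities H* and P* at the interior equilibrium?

From dP/dt = 0 with P > 0: 0.0083H* = 0.31, so H* = 37.3.
Substitute into dH/dt = 0: 0.83(1 - 37.3/140) = 0.021P*.
The bracket is 0.733, giving P* = 0.609/0.021 = 29.

H* ≈ 37.3, P* ≈ 29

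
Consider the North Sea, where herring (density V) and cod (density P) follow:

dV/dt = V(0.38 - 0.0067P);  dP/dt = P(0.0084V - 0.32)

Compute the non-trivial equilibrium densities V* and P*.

Set dP/dt = 0 with P > 0: 0.0084V - 0.32 = 0, so V* = 0.32/0.0084 = 38.1.
Set dV/dt = 0 with V > 0: 0.38 - 0.0067P = 0, so P* = 0.38/0.0067 = 56.7.

V* ≈ 38.1, P* ≈ 56.7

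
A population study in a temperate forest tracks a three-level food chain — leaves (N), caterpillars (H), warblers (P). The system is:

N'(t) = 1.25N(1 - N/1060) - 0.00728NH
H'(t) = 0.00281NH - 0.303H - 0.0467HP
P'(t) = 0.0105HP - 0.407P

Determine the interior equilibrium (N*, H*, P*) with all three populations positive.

From dP/dt = 0: 0.0105H* = 0.407, so H* = 38.8.
From dN/dt = 0: 1.25(1 - N*/1060) = 0.00728·38.8, giving N* = 1060·(1 - 0.226) = 821.
From dH/dt = 0: 0.00281·821 - 0.303 = 0.0467P*, so P* = 2/0.0467 = 42.9.

N* ≈ 821, H* ≈ 38.8, P* ≈ 42.9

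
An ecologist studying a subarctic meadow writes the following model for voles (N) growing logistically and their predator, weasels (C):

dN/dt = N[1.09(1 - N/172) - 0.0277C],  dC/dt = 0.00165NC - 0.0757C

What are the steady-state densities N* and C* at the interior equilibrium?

N* ≈ 45.9, C* ≈ 28.9

From dC/dt = 0 with C > 0: 0.00165N* = 0.0757, so N* = 45.9.
Substitute into dN/dt = 0: 1.09(1 - 45.9/172) = 0.0277C*.
The bracket is 0.733, giving C* = 0.799/0.0277 = 28.9.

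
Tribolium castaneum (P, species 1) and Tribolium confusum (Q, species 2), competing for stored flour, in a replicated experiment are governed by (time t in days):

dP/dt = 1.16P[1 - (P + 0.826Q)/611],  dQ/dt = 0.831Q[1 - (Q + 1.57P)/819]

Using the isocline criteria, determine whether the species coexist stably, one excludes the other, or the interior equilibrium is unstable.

Compare the nullcline intercepts: K1/α12 = 611/0.826 = 740 < K2 = 819; K2/α21 = 819/1.57 = 522 < K1 = 611.
Since both are reversed, neither can invade when rare; the interior point is a saddle.

unstable coexistence (outcome depends on initial conditions)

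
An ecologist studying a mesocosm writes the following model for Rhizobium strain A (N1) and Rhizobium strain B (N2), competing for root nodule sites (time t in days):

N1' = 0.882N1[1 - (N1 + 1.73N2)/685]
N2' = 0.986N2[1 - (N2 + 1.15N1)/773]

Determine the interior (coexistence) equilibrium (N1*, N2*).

Setting both brackets to zero gives the nullclines N1 + 1.73N2 = 685 and 1.15N1 + N2 = 773.
Substituting N2 = 773 - 1.15N1 into the first: N1(1 - 1.73·1.15) = 685 - 1.73·773.
So N1* = -652/-0.989 = 659, and then N2* = 773 - 1.15·659 = 14.9.

N1* ≈ 659, N2* ≈ 14.9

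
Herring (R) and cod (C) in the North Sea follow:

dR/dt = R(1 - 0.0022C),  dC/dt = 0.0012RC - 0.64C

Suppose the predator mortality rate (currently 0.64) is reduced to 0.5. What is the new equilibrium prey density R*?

R* ≈ 417

At the interior fixed point, setting dC/dt = 0 with C > 0 fixes R* = (predator death rate)/(RC coefficient) — independent of the other coefficients.
With the change, R* = 0.5/0.0012 = 417; it falls from 533.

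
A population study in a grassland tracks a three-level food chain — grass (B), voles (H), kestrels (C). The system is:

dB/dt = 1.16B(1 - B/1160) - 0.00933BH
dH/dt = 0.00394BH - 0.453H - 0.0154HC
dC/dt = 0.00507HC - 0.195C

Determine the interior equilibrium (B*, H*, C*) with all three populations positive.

B* ≈ 801, H* ≈ 38.5, C* ≈ 176

From dC/dt = 0: 0.00507H* = 0.195, so H* = 38.5.
From dB/dt = 0: 1.16(1 - B*/1160) = 0.00933·38.5, giving B* = 1160·(1 - 0.309) = 801.
From dH/dt = 0: 0.00394·801 - 0.453 = 0.0154C*, so C* = 2.7/0.0154 = 176.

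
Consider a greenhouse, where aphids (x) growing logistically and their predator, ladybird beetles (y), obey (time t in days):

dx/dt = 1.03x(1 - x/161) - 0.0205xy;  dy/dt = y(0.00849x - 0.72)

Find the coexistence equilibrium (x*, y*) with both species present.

x* ≈ 84.8, y* ≈ 23.8

From dy/dt = 0 with y > 0: 0.00849x* = 0.72, so x* = 84.8.
Substitute into dx/dt = 0: 1.03(1 - 84.8/161) = 0.0205y*.
The bracket is 0.473, giving y* = 0.487/0.0205 = 23.8.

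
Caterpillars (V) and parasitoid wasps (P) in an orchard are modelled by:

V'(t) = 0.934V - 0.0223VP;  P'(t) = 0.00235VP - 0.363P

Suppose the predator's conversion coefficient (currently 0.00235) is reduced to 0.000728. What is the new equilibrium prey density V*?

At the interior fixed point, setting dP/dt = 0 with P > 0 fixes V* = (predator death rate)/(VP coefficient) — independent of the other coefficients.
With the change, V* = 0.363/0.000728 = 499; it rises from 154.

V* ≈ 499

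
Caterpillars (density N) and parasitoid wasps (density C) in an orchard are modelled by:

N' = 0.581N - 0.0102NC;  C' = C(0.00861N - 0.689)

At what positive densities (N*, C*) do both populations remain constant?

N* ≈ 80, C* ≈ 57

Set dC/dt = 0 with C > 0: 0.00861N - 0.689 = 0, so N* = 0.689/0.00861 = 80.
Set dN/dt = 0 with N > 0: 0.581 - 0.0102C = 0, so C* = 0.581/0.0102 = 57.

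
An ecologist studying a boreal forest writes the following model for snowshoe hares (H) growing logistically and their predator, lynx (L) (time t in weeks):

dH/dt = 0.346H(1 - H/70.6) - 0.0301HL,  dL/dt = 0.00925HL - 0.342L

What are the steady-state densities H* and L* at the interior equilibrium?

From dL/dt = 0 with L > 0: 0.00925H* = 0.342, so H* = 37.
Substitute into dH/dt = 0: 0.346(1 - 37/70.6) = 0.0301L*.
The bracket is 0.476, giving L* = 0.165/0.0301 = 5.48.

H* ≈ 37, L* ≈ 5.48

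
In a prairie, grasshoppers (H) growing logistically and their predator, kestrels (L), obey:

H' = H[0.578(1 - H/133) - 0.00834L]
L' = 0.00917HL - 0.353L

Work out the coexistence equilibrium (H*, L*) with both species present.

From dL/dt = 0 with L > 0: 0.00917H* = 0.353, so H* = 38.5.
Substitute into dH/dt = 0: 0.578(1 - 38.5/133) = 0.00834L*.
The bracket is 0.711, giving L* = 0.411/0.00834 = 49.2.

H* ≈ 38.5, L* ≈ 49.2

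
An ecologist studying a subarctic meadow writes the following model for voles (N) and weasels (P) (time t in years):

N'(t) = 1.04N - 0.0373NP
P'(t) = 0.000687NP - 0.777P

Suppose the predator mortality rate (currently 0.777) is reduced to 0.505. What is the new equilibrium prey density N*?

At the interior fixed point, setting dP/dt = 0 with P > 0 fixes N* = (predator death rate)/(NP coefficient) — independent of the other coefficients.
With the change, N* = 0.505/0.000687 = 735; it falls from 1130.

N* ≈ 735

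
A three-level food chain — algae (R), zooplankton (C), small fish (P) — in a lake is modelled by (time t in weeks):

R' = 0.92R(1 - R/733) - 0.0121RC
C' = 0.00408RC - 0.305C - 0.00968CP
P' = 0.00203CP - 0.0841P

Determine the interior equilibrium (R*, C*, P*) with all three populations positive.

From dP/dt = 0: 0.00203C* = 0.0841, so C* = 41.4.
From dR/dt = 0: 0.92(1 - R*/733) = 0.0121·41.4, giving R* = 733·(1 - 0.545) = 334.
From dC/dt = 0: 0.00408·334 - 0.305 = 0.00968P*, so P* = 1.06/0.00968 = 109.

R* ≈ 334, C* ≈ 41.4, P* ≈ 109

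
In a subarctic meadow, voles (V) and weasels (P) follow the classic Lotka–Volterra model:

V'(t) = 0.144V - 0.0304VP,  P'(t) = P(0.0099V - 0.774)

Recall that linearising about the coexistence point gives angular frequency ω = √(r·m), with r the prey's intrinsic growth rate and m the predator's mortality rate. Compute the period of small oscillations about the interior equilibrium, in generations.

Here r = 0.144 and m = 0.774, so r·m = 0.111.
ω = √0.111 = 0.334 per generation, hence T = 2π/ω ≈ 18.8 generations.

T ≈ 18.8 generations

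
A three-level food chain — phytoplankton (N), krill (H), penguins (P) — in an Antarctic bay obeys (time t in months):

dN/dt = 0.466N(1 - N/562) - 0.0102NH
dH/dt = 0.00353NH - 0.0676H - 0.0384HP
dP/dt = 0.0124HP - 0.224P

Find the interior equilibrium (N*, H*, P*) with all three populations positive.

From dP/dt = 0: 0.0124H* = 0.224, so H* = 18.1.
From dN/dt = 0: 0.466(1 - N*/562) = 0.0102·18.1, giving N* = 562·(1 - 0.395) = 340.
From dH/dt = 0: 0.00353·340 - 0.0676 = 0.0384P*, so P* = 1.13/0.0384 = 29.5.

N* ≈ 340, H* ≈ 18.1, P* ≈ 29.5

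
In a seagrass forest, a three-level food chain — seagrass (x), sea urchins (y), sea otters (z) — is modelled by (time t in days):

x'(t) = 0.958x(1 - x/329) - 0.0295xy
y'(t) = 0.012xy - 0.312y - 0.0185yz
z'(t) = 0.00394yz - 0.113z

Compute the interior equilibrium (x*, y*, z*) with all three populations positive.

x* ≈ 38.4, y* ≈ 28.7, z* ≈ 8.07

From dz/dt = 0: 0.00394y* = 0.113, so y* = 28.7.
From dx/dt = 0: 0.958(1 - x*/329) = 0.0295·28.7, giving x* = 329·(1 - 0.883) = 38.4.
From dy/dt = 0: 0.012·38.4 - 0.312 = 0.0185z*, so z* = 0.149/0.0185 = 8.07.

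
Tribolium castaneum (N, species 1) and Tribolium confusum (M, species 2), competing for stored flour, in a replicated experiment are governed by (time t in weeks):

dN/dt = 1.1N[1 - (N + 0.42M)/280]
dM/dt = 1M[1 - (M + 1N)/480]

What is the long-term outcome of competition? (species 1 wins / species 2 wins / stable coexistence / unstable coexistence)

Compare the nullcline intercepts: K1/α12 = 280/0.42 = 667 > K2 = 480; K2/α21 = 480/1 = 480 > K1 = 280.
Since both inequalities hold, each species can invade when rare, so the interior equilibrium is stable.

stable coexistence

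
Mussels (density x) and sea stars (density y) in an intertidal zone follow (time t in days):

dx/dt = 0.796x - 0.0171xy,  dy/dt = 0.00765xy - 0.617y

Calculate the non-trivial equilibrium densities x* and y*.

x* ≈ 80.7, y* ≈ 46.5

Set dy/dt = 0 with y > 0: 0.00765x - 0.617 = 0, so x* = 0.617/0.00765 = 80.7.
Set dx/dt = 0 with x > 0: 0.796 - 0.0171y = 0, so y* = 0.796/0.0171 = 46.5.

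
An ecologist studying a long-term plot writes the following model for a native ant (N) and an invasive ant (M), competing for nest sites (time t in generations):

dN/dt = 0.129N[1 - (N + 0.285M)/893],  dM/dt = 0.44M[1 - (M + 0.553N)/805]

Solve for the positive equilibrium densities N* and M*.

N* ≈ 788, M* ≈ 369

Setting both brackets to zero gives the nullclines N + 0.285M = 893 and 0.553N + M = 805.
Substituting M = 805 - 0.553N into the first: N(1 - 0.285·0.553) = 893 - 0.285·805.
So N* = 664/0.842 = 788, and then M* = 805 - 0.553·788 = 369.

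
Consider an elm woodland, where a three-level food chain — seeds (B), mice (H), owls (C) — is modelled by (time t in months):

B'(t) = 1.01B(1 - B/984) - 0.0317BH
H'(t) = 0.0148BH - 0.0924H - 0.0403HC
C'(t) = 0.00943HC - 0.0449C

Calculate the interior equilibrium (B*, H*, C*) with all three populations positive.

From dC/dt = 0: 0.00943H* = 0.0449, so H* = 4.76.
From dB/dt = 0: 1.01(1 - B*/984) = 0.0317·4.76, giving B* = 984·(1 - 0.149) = 837.
From dH/dt = 0: 0.0148·837 - 0.0924 = 0.0403C*, so C* = 12.3/0.0403 = 305.

B* ≈ 837, H* ≈ 4.76, C* ≈ 305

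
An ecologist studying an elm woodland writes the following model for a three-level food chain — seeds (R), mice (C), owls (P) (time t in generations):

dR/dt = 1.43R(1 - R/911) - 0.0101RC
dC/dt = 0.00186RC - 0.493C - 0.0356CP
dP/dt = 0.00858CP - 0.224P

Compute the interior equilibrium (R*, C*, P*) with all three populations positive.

From dP/dt = 0: 0.00858C* = 0.224, so C* = 26.1.
From dR/dt = 0: 1.43(1 - R*/911) = 0.0101·26.1, giving R* = 911·(1 - 0.184) = 743.
From dC/dt = 0: 0.00186·743 - 0.493 = 0.0356P*, so P* = 0.889/0.0356 = 25.

R* ≈ 743, C* ≈ 26.1, P* ≈ 25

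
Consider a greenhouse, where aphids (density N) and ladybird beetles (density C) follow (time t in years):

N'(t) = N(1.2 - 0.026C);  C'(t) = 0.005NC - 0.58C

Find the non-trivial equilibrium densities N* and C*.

N* ≈ 116, C* ≈ 46.2

Set dC/dt = 0 with C > 0: 0.005N - 0.58 = 0, so N* = 0.58/0.005 = 116.
Set dN/dt = 0 with N > 0: 1.2 - 0.026C = 0, so C* = 1.2/0.026 = 46.2.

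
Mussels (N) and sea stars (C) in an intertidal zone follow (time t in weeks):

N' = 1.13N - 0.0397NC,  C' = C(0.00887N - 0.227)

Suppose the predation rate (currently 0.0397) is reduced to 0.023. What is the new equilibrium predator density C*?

C* ≈ 49.1

At the interior fixed point, setting dN/dt = 0 with N > 0 fixes C* = (prey growth rate)/(NC coefficient) — independent of the other coefficients.
With the change, C* = 1.13/0.023 = 49.1; it rises from 28.5.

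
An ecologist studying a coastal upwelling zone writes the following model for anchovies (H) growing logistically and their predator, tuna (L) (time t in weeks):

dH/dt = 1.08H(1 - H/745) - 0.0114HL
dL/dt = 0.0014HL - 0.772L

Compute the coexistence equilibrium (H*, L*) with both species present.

From dL/dt = 0 with L > 0: 0.0014H* = 0.772, so H* = 551.
Substitute into dH/dt = 0: 1.08(1 - 551/745) = 0.0114L*.
The bracket is 0.26, giving L* = 0.281/0.0114 = 24.6.

H* ≈ 551, L* ≈ 24.6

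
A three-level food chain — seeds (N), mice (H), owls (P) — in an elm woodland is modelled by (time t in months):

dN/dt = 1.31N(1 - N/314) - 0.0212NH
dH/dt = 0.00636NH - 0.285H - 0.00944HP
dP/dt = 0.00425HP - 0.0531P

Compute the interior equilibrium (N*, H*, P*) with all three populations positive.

N* ≈ 251, H* ≈ 12.5, P* ≈ 139

From dP/dt = 0: 0.00425H* = 0.0531, so H* = 12.5.
From dN/dt = 0: 1.31(1 - N*/314) = 0.0212·12.5, giving N* = 314·(1 - 0.202) = 251.
From dH/dt = 0: 0.00636·251 - 0.285 = 0.00944P*, so P* = 1.31/0.00944 = 139.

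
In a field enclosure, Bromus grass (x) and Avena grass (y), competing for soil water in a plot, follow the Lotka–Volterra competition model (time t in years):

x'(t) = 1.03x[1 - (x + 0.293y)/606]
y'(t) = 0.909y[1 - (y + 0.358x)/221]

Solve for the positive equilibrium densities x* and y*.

Setting both brackets to zero gives the nullclines x + 0.293y = 606 and 0.358x + y = 221.
Substituting y = 221 - 0.358x into the first: x(1 - 0.293·0.358) = 606 - 0.293·221.
So x* = 541/0.895 = 605, and then y* = 221 - 0.358·605 = 4.53.

x* ≈ 605, y* ≈ 4.53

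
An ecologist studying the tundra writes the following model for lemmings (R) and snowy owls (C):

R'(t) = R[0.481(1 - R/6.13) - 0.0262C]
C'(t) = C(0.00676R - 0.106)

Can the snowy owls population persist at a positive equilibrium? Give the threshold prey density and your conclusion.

The predator equation gives dC/dt > 0 only when R > 0.106/0.00676 = 15.7.
Without the predator, R → K = 6.13. Since 6.13 < 15.7, the predator cannot invade.

Threshold R = 15.7; K < 15.7, so no, the predator goes extinct.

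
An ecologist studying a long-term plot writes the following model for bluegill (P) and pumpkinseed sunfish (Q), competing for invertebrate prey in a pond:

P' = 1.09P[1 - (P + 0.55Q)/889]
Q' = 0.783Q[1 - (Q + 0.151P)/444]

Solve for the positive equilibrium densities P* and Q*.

P* ≈ 703, Q* ≈ 338

Setting both brackets to zero gives the nullclines P + 0.55Q = 889 and 0.151P + Q = 444.
Substituting Q = 444 - 0.151P into the first: P(1 - 0.55·0.151) = 889 - 0.55·444.
So P* = 645/0.917 = 703, and then Q* = 444 - 0.151·703 = 338.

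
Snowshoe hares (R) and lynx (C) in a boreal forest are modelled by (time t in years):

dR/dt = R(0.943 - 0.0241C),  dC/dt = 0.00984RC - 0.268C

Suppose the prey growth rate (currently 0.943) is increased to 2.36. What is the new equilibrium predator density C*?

At the interior fixed point, setting dR/dt = 0 with R > 0 fixes C* = (prey growth rate)/(RC coefficient) — independent of the other coefficients.
With the change, C* = 2.36/0.0241 = 97.9; it rises from 39.1.

C* ≈ 97.9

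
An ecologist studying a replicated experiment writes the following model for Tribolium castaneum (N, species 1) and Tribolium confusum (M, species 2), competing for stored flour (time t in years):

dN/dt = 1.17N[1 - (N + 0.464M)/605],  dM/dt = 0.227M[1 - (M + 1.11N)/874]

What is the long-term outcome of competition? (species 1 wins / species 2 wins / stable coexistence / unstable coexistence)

Compare the nullcline intercepts: K1/α12 = 605/0.464 = 1300 > K2 = 874; K2/α21 = 874/1.11 = 787 > K1 = 605.
Since both inequalities hold, each species can invade when rare, so the interior equilibrium is stable.

stable coexistence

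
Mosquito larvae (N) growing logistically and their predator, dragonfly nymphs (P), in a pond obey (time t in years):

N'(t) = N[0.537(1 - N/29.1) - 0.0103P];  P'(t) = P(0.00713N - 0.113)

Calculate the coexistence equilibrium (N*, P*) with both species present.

N* ≈ 15.8, P* ≈ 23.7

From dP/dt = 0 with P > 0: 0.00713N* = 0.113, so N* = 15.8.
Substitute into dN/dt = 0: 0.537(1 - 15.8/29.1) = 0.0103P*.
The bracket is 0.455, giving P* = 0.245/0.0103 = 23.7.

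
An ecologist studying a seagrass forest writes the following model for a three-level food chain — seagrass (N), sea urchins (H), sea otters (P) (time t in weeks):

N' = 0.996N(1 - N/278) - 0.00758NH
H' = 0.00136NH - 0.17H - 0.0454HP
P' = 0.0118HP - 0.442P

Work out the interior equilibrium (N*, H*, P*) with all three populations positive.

From dP/dt = 0: 0.0118H* = 0.442, so H* = 37.5.
From dN/dt = 0: 0.996(1 - N*/278) = 0.00758·37.5, giving N* = 278·(1 - 0.285) = 199.
From dH/dt = 0: 0.00136·199 - 0.17 = 0.0454P*, so P* = 0.1/0.0454 = 2.21.

N* ≈ 199, H* ≈ 37.5, P* ≈ 2.21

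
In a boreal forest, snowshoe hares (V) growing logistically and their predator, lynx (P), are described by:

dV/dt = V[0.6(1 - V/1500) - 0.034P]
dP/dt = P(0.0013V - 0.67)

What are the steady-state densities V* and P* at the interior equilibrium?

V* ≈ 515, P* ≈ 11.6

From dP/dt = 0 with P > 0: 0.0013V* = 0.67, so V* = 515.
Substitute into dV/dt = 0: 0.6(1 - 515/1500) = 0.034P*.
The bracket is 0.656, giving P* = 0.394/0.034 = 11.6.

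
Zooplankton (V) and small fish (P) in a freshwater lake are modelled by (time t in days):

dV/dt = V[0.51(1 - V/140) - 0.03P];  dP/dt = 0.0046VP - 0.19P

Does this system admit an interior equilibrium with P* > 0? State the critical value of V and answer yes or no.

Threshold V = 41.3; K > 41.3, so yes, the predator persists.

The predator equation gives dP/dt > 0 only when V > 0.19/0.0046 = 41.3.
Without the predator, V → K = 140. Since 140 > 41.3, the predator can invade and persist.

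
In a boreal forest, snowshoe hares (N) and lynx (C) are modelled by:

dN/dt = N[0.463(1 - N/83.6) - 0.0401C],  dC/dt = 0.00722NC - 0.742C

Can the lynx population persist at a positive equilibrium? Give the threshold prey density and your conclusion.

The predator equation gives dC/dt > 0 only when N > 0.742/0.00722 = 103.
Without the predator, N → K = 83.6. Since 83.6 < 103, the predator cannot invade.

Threshold N = 103; K < 103, so no, the predator goes extinct.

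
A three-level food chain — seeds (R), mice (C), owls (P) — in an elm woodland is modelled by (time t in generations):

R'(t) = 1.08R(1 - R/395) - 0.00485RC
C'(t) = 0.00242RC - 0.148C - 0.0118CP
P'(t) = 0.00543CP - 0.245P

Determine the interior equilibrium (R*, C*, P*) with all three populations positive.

From dP/dt = 0: 0.00543C* = 0.245, so C* = 45.1.
From dR/dt = 0: 1.08(1 - R*/395) = 0.00485·45.1, giving R* = 395·(1 - 0.203) = 315.
From dC/dt = 0: 0.00242·315 - 0.148 = 0.0118P*, so P* = 0.614/0.0118 = 52.1.

R* ≈ 315, C* ≈ 45.1, P* ≈ 52.1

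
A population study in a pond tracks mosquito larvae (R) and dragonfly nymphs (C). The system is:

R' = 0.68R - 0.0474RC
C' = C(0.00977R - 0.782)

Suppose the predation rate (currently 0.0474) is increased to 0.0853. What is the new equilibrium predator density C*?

C* ≈ 7.97

At the interior fixed point, setting dR/dt = 0 with R > 0 fixes C* = (prey growth rate)/(RC coefficient) — independent of the other coefficients.
With the change, C* = 0.68/0.0853 = 7.97; it falls from 14.3.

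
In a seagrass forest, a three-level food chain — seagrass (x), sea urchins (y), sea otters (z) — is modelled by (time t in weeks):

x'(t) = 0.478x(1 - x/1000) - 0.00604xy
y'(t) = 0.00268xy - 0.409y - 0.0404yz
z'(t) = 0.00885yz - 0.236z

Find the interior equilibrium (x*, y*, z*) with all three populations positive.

x* ≈ 663, y* ≈ 26.7, z* ≈ 33.9

From dz/dt = 0: 0.00885y* = 0.236, so y* = 26.7.
From dx/dt = 0: 0.478(1 - x*/1000) = 0.00604·26.7, giving x* = 1000·(1 - 0.337) = 663.
From dy/dt = 0: 0.00268·663 - 0.409 = 0.0404z*, so z* = 1.37/0.0404 = 33.9.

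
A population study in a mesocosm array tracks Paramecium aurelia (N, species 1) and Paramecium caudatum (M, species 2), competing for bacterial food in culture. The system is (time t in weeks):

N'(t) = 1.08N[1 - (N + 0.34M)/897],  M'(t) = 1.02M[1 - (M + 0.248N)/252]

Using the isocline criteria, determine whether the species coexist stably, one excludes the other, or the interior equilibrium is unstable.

stable coexistence

Compare the nullcline intercepts: K1/α12 = 897/0.34 = 2640 > K2 = 252; K2/α21 = 252/0.248 = 1020 > K1 = 897.
Since both inequalities hold, each species can invade when rare, so the interior equilibrium is stable.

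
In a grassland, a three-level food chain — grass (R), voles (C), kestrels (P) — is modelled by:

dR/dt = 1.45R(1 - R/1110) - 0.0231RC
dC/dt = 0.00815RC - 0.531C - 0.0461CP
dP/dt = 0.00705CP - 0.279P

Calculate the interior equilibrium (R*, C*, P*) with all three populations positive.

R* ≈ 410, C* ≈ 39.6, P* ≈ 61

From dP/dt = 0: 0.00705C* = 0.279, so C* = 39.6.
From dR/dt = 0: 1.45(1 - R*/1110) = 0.0231·39.6, giving R* = 1110·(1 - 0.63) = 410.
From dC/dt = 0: 0.00815·410 - 0.531 = 0.0461P*, so P* = 2.81/0.0461 = 61.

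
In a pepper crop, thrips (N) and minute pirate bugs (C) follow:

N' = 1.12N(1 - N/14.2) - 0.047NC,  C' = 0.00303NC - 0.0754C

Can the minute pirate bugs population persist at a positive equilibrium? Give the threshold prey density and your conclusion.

The predator equation gives dC/dt > 0 only when N > 0.0754/0.00303 = 24.9.
Without the predator, N → K = 14.2. Since 14.2 < 24.9, the predator cannot invade.

Threshold N = 24.9; K < 24.9, so no, the predator goes extinct.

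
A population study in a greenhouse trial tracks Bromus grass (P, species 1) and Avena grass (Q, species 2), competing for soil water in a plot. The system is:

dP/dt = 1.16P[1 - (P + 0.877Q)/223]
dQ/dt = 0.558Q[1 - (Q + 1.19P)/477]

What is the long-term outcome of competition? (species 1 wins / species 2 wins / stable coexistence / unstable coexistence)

Compare the nullcline intercepts: K1/α12 = 223/0.877 = 254 < K2 = 477; K2/α21 = 477/1.19 = 401 > K1 = 223.
Since the inequalities point opposite ways, species 2 can invade but species 1 cannot.

species 2 excludes species 1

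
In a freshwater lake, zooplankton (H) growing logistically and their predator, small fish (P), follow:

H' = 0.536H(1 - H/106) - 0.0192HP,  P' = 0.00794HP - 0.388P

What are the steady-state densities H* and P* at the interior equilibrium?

H* ≈ 48.9, P* ≈ 15

From dP/dt = 0 with P > 0: 0.00794H* = 0.388, so H* = 48.9.
Substitute into dH/dt = 0: 0.536(1 - 48.9/106) = 0.0192P*.
The bracket is 0.539, giving P* = 0.289/0.0192 = 15.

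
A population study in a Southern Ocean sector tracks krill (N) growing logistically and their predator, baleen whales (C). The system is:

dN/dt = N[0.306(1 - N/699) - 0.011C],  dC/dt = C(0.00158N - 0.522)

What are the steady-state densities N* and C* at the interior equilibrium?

N* ≈ 330, C* ≈ 14.7

From dC/dt = 0 with C > 0: 0.00158N* = 0.522, so N* = 330.
Substitute into dN/dt = 0: 0.306(1 - 330/699) = 0.011C*.
The bracket is 0.527, giving C* = 0.161/0.011 = 14.7.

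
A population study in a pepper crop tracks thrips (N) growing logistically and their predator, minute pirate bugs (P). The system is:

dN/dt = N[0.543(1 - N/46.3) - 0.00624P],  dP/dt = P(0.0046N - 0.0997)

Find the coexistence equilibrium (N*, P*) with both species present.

N* ≈ 21.7, P* ≈ 46.3

From dP/dt = 0 with P > 0: 0.0046N* = 0.0997, so N* = 21.7.
Substitute into dN/dt = 0: 0.543(1 - 21.7/46.3) = 0.00624P*.
The bracket is 0.532, giving P* = 0.289/0.00624 = 46.3.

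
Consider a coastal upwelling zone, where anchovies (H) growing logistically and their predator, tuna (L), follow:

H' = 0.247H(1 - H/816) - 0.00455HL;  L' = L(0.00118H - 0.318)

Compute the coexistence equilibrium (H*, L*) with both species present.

From dL/dt = 0 with L > 0: 0.00118H* = 0.318, so H* = 269.
Substitute into dH/dt = 0: 0.247(1 - 269/816) = 0.00455L*.
The bracket is 0.67, giving L* = 0.165/0.00455 = 36.4.

H* ≈ 269, L* ≈ 36.4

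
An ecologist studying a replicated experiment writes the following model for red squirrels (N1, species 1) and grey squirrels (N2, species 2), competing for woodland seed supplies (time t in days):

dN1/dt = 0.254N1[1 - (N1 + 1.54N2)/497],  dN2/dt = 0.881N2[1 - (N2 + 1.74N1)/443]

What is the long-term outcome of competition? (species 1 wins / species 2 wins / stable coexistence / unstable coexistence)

unstable coexistence (outcome depends on initial conditions)

Compare the nullcline intercepts: K1/α12 = 497/1.54 = 323 < K2 = 443; K2/α21 = 443/1.74 = 255 < K1 = 497.
Since both are reversed, neither can invade when rare; the interior point is a saddle.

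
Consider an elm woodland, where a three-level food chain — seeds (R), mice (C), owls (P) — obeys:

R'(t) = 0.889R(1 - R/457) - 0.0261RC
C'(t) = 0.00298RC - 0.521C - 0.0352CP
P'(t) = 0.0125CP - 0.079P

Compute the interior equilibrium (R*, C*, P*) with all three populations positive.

From dP/dt = 0: 0.0125C* = 0.079, so C* = 6.32.
From dR/dt = 0: 0.889(1 - R*/457) = 0.0261·6.32, giving R* = 457·(1 - 0.186) = 372.
From dC/dt = 0: 0.00298·372 - 0.521 = 0.0352P*, so P* = 0.588/0.0352 = 16.7.

R* ≈ 372, C* ≈ 6.32, P* ≈ 16.7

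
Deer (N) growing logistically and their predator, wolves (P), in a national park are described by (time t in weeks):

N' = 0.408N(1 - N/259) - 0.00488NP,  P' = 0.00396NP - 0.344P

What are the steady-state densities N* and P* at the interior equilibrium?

N* ≈ 86.9, P* ≈ 55.6

From dP/dt = 0 with P > 0: 0.00396N* = 0.344, so N* = 86.9.
Substitute into dN/dt = 0: 0.408(1 - 86.9/259) = 0.00488P*.
The bracket is 0.665, giving P* = 0.271/0.00488 = 55.6.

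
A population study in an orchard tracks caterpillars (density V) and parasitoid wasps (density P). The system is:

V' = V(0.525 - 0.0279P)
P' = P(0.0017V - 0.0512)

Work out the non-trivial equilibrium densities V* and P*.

V* ≈ 30.1, P* ≈ 18.8

Set dP/dt = 0 with P > 0: 0.0017V - 0.0512 = 0, so V* = 0.0512/0.0017 = 30.1.
Set dV/dt = 0 with V > 0: 0.525 - 0.0279P = 0, so P* = 0.525/0.0279 = 18.8.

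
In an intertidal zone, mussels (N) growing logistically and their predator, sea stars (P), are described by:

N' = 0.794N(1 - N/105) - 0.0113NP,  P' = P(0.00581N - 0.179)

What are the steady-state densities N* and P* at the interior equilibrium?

From dP/dt = 0 with P > 0: 0.00581N* = 0.179, so N* = 30.8.
Substitute into dN/dt = 0: 0.794(1 - 30.8/105) = 0.0113P*.
The bracket is 0.707, giving P* = 0.561/0.0113 = 49.6.

N* ≈ 30.8, P* ≈ 49.6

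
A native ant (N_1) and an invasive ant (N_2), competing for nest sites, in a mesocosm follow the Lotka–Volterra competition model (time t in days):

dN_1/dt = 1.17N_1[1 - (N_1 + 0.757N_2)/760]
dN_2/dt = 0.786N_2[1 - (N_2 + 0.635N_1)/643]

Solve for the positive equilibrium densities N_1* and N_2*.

N_1* ≈ 526, N_2* ≈ 309

Setting both brackets to zero gives the nullclines N_1 + 0.757N_2 = 760 and 0.635N_1 + N_2 = 643.
Substituting N_2 = 643 - 0.635N_1 into the first: N_1(1 - 0.757·0.635) = 760 - 0.757·643.
So N_1* = 273/0.519 = 526, and then N_2* = 643 - 0.635·526 = 309.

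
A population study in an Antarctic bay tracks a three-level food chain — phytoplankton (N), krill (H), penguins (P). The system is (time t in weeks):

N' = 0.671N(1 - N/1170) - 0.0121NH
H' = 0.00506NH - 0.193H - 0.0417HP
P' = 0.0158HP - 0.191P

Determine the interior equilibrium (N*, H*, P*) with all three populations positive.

From dP/dt = 0: 0.0158H* = 0.191, so H* = 12.1.
From dN/dt = 0: 0.671(1 - N*/1170) = 0.0121·12.1, giving N* = 1170·(1 - 0.218) = 915.
From dH/dt = 0: 0.00506·915 - 0.193 = 0.0417P*, so P* = 4.44/0.0417 = 106.

N* ≈ 915, H* ≈ 12.1, P* ≈ 106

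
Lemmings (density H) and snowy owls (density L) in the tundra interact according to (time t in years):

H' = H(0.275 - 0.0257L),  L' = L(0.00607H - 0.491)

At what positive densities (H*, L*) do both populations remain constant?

H* ≈ 80.9, L* ≈ 10.7

Set dL/dt = 0 with L > 0: 0.00607H - 0.491 = 0, so H* = 0.491/0.00607 = 80.9.
Set dH/dt = 0 with H > 0: 0.275 - 0.0257L = 0, so L* = 0.275/0.0257 = 10.7.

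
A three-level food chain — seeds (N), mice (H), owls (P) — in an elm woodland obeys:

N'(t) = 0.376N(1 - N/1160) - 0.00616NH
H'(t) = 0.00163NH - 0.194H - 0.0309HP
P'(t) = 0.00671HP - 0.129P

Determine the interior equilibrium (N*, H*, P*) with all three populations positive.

N* ≈ 795, H* ≈ 19.2, P* ≈ 35.6

From dP/dt = 0: 0.00671H* = 0.129, so H* = 19.2.
From dN/dt = 0: 0.376(1 - N*/1160) = 0.00616·19.2, giving N* = 1160·(1 - 0.315) = 795.
From dH/dt = 0: 0.00163·795 - 0.194 = 0.0309P*, so P* = 1.1/0.0309 = 35.6.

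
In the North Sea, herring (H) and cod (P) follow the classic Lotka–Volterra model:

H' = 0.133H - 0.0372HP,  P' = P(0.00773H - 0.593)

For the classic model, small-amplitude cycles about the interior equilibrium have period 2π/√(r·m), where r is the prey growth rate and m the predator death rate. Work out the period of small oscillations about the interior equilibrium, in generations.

T ≈ 22.4 generations

Here r = 0.133 and m = 0.593, so r·m = 0.0789.
ω = √0.0789 = 0.281 per generation, hence T = 2π/ω ≈ 22.4 generations.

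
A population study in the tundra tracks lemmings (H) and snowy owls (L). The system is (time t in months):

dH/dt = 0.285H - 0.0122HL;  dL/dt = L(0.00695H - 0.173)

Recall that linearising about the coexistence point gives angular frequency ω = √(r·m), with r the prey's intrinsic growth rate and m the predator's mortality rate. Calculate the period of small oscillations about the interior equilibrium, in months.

Here r = 0.285 and m = 0.173, so r·m = 0.0493.
ω = √0.0493 = 0.222 per month, hence T = 2π/ω ≈ 28.3 months.

T ≈ 28.3 months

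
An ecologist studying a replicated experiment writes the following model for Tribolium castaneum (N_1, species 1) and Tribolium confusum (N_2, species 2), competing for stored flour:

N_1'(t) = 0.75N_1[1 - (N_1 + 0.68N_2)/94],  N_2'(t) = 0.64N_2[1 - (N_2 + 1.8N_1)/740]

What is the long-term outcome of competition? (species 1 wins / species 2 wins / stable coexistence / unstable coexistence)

Compare the nullcline intercepts: K1/α12 = 94/0.68 = 138 < K2 = 740; K2/α21 = 740/1.8 = 411 > K1 = 94.
Since the inequalities point opposite ways, species 2 can invade but species 1 cannot.

species 2 excludes species 1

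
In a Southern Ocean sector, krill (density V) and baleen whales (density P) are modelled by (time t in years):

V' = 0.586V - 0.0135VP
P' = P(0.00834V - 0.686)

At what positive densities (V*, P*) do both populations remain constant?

Set dP/dt = 0 with P > 0: 0.00834V - 0.686 = 0, so V* = 0.686/0.00834 = 82.3.
Set dV/dt = 0 with V > 0: 0.586 - 0.0135P = 0, so P* = 0.586/0.0135 = 43.4.

V* ≈ 82.3, P* ≈ 43.4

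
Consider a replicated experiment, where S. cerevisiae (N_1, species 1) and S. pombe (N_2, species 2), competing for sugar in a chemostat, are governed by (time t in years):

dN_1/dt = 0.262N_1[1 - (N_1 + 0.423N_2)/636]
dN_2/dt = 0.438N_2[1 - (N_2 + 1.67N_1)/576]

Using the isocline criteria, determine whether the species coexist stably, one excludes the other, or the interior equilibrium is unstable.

Compare the nullcline intercepts: K1/α12 = 636/0.423 = 1500 > K2 = 576; K2/α21 = 576/1.67 = 345 < K1 = 636.
Since the inequalities point opposite ways, species 1 can invade but species 2 cannot.

species 1 excludes species 2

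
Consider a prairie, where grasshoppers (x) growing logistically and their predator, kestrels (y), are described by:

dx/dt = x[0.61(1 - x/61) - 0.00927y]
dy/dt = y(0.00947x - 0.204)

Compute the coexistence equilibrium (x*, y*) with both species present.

From dy/dt = 0 with y > 0: 0.00947x* = 0.204, so x* = 21.5.
Substitute into dx/dt = 0: 0.61(1 - 21.5/61) = 0.00927y*.
The bracket is 0.647, giving y* = 0.395/0.00927 = 42.6.

x* ≈ 21.5, y* ≈ 42.6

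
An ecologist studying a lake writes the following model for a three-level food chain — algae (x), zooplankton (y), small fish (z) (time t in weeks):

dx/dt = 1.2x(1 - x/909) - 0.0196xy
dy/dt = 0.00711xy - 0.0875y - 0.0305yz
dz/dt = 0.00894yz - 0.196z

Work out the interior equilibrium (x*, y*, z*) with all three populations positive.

x* ≈ 583, y* ≈ 21.9, z* ≈ 133

From dz/dt = 0: 0.00894y* = 0.196, so y* = 21.9.
From dx/dt = 0: 1.2(1 - x*/909) = 0.0196·21.9, giving x* = 909·(1 - 0.358) = 583.
From dy/dt = 0: 0.00711·583 - 0.0875 = 0.0305z*, so z* = 4.06/0.0305 = 133.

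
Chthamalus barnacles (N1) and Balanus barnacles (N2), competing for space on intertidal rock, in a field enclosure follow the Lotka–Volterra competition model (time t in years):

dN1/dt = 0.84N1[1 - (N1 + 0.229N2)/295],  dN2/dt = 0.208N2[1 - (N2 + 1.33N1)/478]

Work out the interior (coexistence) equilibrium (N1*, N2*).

N1* ≈ 267, N2* ≈ 123

Setting both brackets to zero gives the nullclines N1 + 0.229N2 = 295 and 1.33N1 + N2 = 478.
Substituting N2 = 478 - 1.33N1 into the first: N1(1 - 0.229·1.33) = 295 - 0.229·478.
So N1* = 186/0.695 = 267, and then N2* = 478 - 1.33·267 = 123.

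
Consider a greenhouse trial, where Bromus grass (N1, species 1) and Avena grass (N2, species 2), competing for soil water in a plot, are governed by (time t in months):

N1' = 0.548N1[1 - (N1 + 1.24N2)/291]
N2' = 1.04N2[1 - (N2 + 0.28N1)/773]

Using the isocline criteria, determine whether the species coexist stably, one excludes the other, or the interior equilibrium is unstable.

Compare the nullcline intercepts: K1/α12 = 291/1.24 = 235 < K2 = 773; K2/α21 = 773/0.28 = 2760 > K1 = 291.
Since the inequalities point opposite ways, species 2 can invade but species 1 cannot.

species 2 excludes species 1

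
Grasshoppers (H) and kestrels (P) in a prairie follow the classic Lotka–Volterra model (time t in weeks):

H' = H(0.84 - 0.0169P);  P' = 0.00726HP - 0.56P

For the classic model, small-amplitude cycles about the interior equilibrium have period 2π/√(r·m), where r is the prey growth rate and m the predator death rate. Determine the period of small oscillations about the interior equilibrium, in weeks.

T ≈ 9.16 weeks

Here r = 0.84 and m = 0.56, so r·m = 0.47.
ω = √0.47 = 0.686 per week, hence T = 2π/ω ≈ 9.16 weeks.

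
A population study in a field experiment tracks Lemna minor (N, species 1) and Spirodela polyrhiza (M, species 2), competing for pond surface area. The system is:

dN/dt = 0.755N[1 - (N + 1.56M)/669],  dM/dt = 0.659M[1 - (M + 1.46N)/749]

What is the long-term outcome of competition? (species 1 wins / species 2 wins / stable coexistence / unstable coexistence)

unstable coexistence (outcome depends on initial conditions)

Compare the nullcline intercepts: K1/α12 = 669/1.56 = 429 < K2 = 749; K2/α21 = 749/1.46 = 513 < K1 = 669.
Since both are reversed, neither can invade when rare; the interior point is a saddle.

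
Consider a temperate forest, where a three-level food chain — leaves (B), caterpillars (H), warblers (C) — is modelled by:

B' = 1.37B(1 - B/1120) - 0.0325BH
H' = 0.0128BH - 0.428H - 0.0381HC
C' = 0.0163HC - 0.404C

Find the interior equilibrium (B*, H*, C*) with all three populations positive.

B* ≈ 461, H* ≈ 24.8, C* ≈ 144

From dC/dt = 0: 0.0163H* = 0.404, so H* = 24.8.
From dB/dt = 0: 1.37(1 - B*/1120) = 0.0325·24.8, giving B* = 1120·(1 - 0.588) = 461.
From dH/dt = 0: 0.0128·461 - 0.428 = 0.0381C*, so C* = 5.48/0.0381 = 144.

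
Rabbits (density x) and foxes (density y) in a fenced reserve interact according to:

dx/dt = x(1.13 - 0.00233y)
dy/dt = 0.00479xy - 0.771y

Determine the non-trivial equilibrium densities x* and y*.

Set dy/dt = 0 with y > 0: 0.00479x - 0.771 = 0, so x* = 0.771/0.00479 = 161.
Set dx/dt = 0 with x > 0: 1.13 - 0.00233y = 0, so y* = 1.13/0.00233 = 485.

x* ≈ 161, y* ≈ 485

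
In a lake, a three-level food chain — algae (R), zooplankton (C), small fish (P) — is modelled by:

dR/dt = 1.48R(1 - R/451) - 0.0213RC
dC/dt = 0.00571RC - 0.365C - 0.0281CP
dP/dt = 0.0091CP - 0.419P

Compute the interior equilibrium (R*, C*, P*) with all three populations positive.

R* ≈ 152, C* ≈ 46, P* ≈ 17.9

From dP/dt = 0: 0.0091C* = 0.419, so C* = 46.
From dR/dt = 0: 1.48(1 - R*/451) = 0.0213·46, giving R* = 451·(1 - 0.663) = 152.
From dC/dt = 0: 0.00571·152 - 0.365 = 0.0281P*, so P* = 0.504/0.0281 = 17.9.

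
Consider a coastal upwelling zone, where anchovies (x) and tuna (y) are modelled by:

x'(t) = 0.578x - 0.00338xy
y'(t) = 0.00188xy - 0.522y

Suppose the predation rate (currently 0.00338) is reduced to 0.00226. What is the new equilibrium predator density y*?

y* ≈ 256

At the interior fixed point, setting dx/dt = 0 with x > 0 fixes y* = (prey growth rate)/(xy coefficient) — independent of the other coefficients.
With the change, y* = 0.578/0.00226 = 256; it rises from 171.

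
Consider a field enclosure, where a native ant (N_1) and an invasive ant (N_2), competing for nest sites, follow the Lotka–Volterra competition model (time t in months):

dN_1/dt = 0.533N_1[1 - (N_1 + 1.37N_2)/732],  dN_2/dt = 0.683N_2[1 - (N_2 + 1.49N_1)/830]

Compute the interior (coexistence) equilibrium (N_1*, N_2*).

Setting both brackets to zero gives the nullclines N_1 + 1.37N_2 = 732 and 1.49N_1 + N_2 = 830.
Substituting N_2 = 830 - 1.49N_1 into the first: N_1(1 - 1.37·1.49) = 732 - 1.37·830.
So N_1* = -405/-1.04 = 389, and then N_2* = 830 - 1.49·389 = 250.

N_1* ≈ 389, N_2* ≈ 250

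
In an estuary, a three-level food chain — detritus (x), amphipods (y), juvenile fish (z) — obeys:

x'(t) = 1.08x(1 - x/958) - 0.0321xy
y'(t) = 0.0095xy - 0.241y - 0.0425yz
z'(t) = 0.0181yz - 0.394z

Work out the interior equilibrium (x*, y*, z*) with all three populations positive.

x* ≈ 338, y* ≈ 21.8, z* ≈ 69.9

From dz/dt = 0: 0.0181y* = 0.394, so y* = 21.8.
From dx/dt = 0: 1.08(1 - x*/958) = 0.0321·21.8, giving x* = 958·(1 - 0.647) = 338.
From dy/dt = 0: 0.0095·338 - 0.241 = 0.0425z*, so z* = 2.97/0.0425 = 69.9.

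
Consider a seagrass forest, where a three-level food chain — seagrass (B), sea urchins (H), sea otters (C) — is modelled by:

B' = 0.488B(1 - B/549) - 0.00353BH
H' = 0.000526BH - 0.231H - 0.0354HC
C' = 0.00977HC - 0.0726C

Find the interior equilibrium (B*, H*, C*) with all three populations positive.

From dC/dt = 0: 0.00977H* = 0.0726, so H* = 7.43.
From dB/dt = 0: 0.488(1 - B*/549) = 0.00353·7.43, giving B* = 549·(1 - 0.0538) = 519.
From dH/dt = 0: 0.000526·519 - 0.231 = 0.0354C*, so C* = 0.0423/0.0354 = 1.19.

B* ≈ 519, H* ≈ 7.43, C* ≈ 1.19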